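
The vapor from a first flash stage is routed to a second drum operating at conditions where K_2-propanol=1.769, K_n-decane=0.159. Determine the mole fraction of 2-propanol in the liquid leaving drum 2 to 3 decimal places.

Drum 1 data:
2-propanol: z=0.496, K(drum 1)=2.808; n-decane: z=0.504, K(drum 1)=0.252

x_2-propanol (drum 2) = 0.522

Drum 1:
Newton iteration, ψ₁⁰ = 0.5:
  ψ₁ = 0.500: g = -0.1312, g' = -1.167 → ψ₁ = 0.388
  ψ₁ = 0.388: g = -0.0036, g' = -1.120 → ψ₁ = 0.384
Converged at ψ₁ = 0.384.
Drum-1 compositions:
  2-propanol: x = 0.293, y = 0.822
  n-decane: x = 0.707, y = 0.178
Drum-2 feed = drum-1 vapor: z₂ = (0.8217, 0.1783).
Drum 2:
Material balance + equilibrium reduce to Σ zᵢ(Kᵢ−1)/(1+ψ₂(Kᵢ−1)) = 0.
Feasibility: ΣzᵢKᵢ = 1.482, Σzᵢ/Kᵢ = 1.586 — both > 1, two phases present.
Iterate (Newton) starting at ψ₂ = 0.5:
  ψ₂ = 0.500: g = 0.1977, g' = -0.629 → ψ₂ = 0.814
  ψ₂ = 0.814: g = -0.0872, g' = -1.454 → ψ₂ = 0.754
  ψ₂ = 0.754: g = -0.0102, g' = -1.138 → ψ₂ = 0.745
Converged at ψ₂ = 0.745.
  2-propanol: x = 0.522, y = 0.924
  n-decane: x = 0.478, y = 0.076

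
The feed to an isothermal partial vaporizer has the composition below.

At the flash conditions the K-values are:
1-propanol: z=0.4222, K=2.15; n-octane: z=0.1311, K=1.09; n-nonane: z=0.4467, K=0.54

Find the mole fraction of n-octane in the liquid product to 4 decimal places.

Material balance + equilibrium reduce to Σ zᵢ(Kᵢ−1)/(1+V/F(Kᵢ−1)) = 0.
Check two-phase: ΣzᵢKᵢ = 1.2918 > 1 and Σzᵢ/Kᵢ = 1.1439 > 1, so g(0) = 0.2918 > 0 and g(1) = -0.1439 < 0.
Iterate (Newton) starting at V/F = 0.45:
  V/F = 0.4500: g = 0.07217, g' = -0.3938 → V/F = 0.6333
  V/F = 0.6333: g = 0.00215, g' = -0.3761 → V/F = 0.6390
Converged at V/F = 0.6390.
Compositions from xᵢ = zᵢ/(1+V/F(Kᵢ−1)), yᵢ = Kᵢxᵢ:
  1-propanol: x = 0.2434, y = 0.5232
  n-octane: x = 0.1240, y = 0.1351
  n-nonane: x = 0.6327, y = 0.3416

x_n-octane = 0.1240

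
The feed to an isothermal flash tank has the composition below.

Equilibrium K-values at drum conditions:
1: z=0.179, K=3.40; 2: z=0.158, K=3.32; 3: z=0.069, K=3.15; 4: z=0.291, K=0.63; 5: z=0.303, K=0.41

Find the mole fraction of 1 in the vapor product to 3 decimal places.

Rachford–Rice: g(ψ) = Σ zᵢ(Kᵢ−1)/(1+ψ(Kᵢ−1)) = 0.
g(0) = ΣzᵢKᵢ − 1 = 0.658 and g(1) = 1 − Σzᵢ/Kᵢ = -0.323, so a root lies in (0, 1).
Newton–Raphson from ψ = 0.5:
  ψ = 0.500: g = 0.0508, g' = -0.742 → ψ = 0.568
  ψ = 0.568: g = 0.0012, g' = -0.710 → ψ = 0.570
Converged at ψ = 0.570.
Compositions from xᵢ = zᵢ/(1+ψ(Kᵢ−1)), yᵢ = Kᵢxᵢ:
  1: x = 0.076, y = 0.257
  2: x = 0.068, y = 0.226
  3: x = 0.031, y = 0.098
  4: x = 0.369, y = 0.232
  5: x = 0.457, y = 0.187

y_1 = 0.257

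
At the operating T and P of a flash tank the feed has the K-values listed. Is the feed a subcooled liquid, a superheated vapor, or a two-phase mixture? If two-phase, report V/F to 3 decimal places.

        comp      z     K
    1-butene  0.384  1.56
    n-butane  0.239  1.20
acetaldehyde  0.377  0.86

ΣzᵢKᵢ = 1.210; Σzᵢ/Kᵢ = 0.884.
Since Σzᵢ/Kᵢ < 1 the mixture is above its dew point — single vapor phase.

superheated vapor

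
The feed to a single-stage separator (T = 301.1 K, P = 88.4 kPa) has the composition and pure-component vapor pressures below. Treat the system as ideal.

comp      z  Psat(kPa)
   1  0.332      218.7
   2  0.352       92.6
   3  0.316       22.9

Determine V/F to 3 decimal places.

Raoult's law: Kᵢ = Pᵢˢᵃᵗ/P = Pᵢˢᵃᵗ/88.4.
  K_1 = 218.7/88.4 = 2.47398, K_2 = 92.6/88.4 = 1.04751, K_3 = 22.9/88.4 = 0.25905
Newton iteration, V/F⁰ = 0.39:
  V/F = 0.390: g = -0.0021, g' = -0.635 → V/F = 0.387
Converged at V/F = 0.387.

V/F = 0.387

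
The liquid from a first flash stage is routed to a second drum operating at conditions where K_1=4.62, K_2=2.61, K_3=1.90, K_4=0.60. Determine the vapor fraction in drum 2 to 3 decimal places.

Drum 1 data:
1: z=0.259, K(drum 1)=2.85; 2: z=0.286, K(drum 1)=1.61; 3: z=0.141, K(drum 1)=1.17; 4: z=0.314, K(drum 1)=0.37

V/F (drum 2) = 0.759

Drum 1:
Rachford–Rice: g(ψ₁) = Σ zᵢ(Kᵢ−1)/(1+ψ₁(Kᵢ−1)) = 0.
Feasibility: ΣzᵢKᵢ = 1.480, Σzᵢ/Kᵢ = 1.238 — both > 1, two phases present.
Newton iteration, ψ₁⁰ = 0.33:
  ψ₁ = 0.330: g = 0.2157, g' = -0.618 → ψ₁ = 0.679
  ψ₁ = 0.679: g = 0.0114, g' = -0.611 → ψ₁ = 0.698
Converged at ψ₁ = 0.698.
Drum-1 compositions:
  1: x = 0.113, y = 0.322
  2: x = 0.201, y = 0.323
  3: x = 0.126, y = 0.147
  4: x = 0.560, y = 0.207
Drum-2 feed = drum-1 liquid: z₂ = (0.1131, 0.2006, 0.1260, 0.5603).
Drum 2:
Let ψ₂ = V/F and solve Σ zᵢ(Kᵢ−1)/(1+ψ₂(Kᵢ−1)) = 0.
g(0) = ΣzᵢKᵢ − 1 = 0.622 and g(1) = 1 − Σzᵢ/Kᵢ = -0.101, so a root lies in (0, 1).
Newton iteration, ψ₂⁰ = 0.63:
  ψ₂ = 0.630: g = 0.0579, g' = -0.468 → ψ₂ = 0.754
  ψ₂ = 0.754: g = 0.0024, g' = -0.433 → ψ₂ = 0.759
Converged at ψ₂ = 0.759.
  1: x = 0.030, y = 0.139
  2: x = 0.090, y = 0.236
  3: x = 0.075, y = 0.142
  4: x = 0.805, y = 0.483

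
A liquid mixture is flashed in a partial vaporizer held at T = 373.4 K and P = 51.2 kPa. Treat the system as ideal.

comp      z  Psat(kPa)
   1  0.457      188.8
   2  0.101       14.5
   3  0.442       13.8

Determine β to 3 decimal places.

β = 0.426

Raoult's law: Kᵢ = Pᵢˢᵃᵗ/P = Pᵢˢᵃᵗ/51.2.
  K_1 = 188.8/51.2 = 3.68750, K_2 = 14.5/51.2 = 0.28320, K_3 = 13.8/51.2 = 0.26953
Material balance + equilibrium reduce to Σ zᵢ(Kᵢ−1)/(1+β(Kᵢ−1)) = 0.
Feasibility: ΣzᵢKᵢ = 1.833, Σzᵢ/Kᵢ = 2.120 — both > 1, two phases present.
Newton iteration, β⁰ = 0.5:
  β = 0.500: g = -0.0975, g' = -1.312 → β = 0.426
Converged at β = 0.426.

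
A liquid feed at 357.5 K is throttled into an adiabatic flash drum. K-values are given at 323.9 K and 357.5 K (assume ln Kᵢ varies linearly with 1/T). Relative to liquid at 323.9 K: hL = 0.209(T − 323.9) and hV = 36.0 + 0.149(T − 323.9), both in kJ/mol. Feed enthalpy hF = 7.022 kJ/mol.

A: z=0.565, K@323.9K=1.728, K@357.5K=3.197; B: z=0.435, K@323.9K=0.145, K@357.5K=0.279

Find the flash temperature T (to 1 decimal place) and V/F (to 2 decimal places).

Adiabatic flash: solve Rachford–Rice at each trial T, then check hF = ψ·hV(T) + (1−ψ)·hL(T).
  T = 323.9 K: K = (1.728, 0.145), RR gives ψ = 0.063, H_out = 2.278 kJ/mol
  T = 357.5 K: K = (3.197, 0.279), RR gives ψ = 0.586, H_out = 26.925 kJ/mol
  T = 340.7 K: K = (2.386, 0.204), RR gives ψ = 0.396, H_out = 17.381 kJ/mol
  T = 332.3 K: K = (2.039, 0.173), RR gives ψ = 0.264, H_out = 11.142 kJ/mol
  T = 328.1 K: K = (1.879, 0.159), RR gives ψ = 0.177, H_out = 7.190 kJ/mol
  T = 326.0 K: K = (1.802, 0.152), RR gives ψ = 0.124, H_out = 4.883 kJ/mol
Linear interpolation between T = 326.0 (H_out = 4.883) and T = 328.1 (H_out = 7.190) on hF = 7.022 gives T ≈ 327.9 K, at which ψ = 0.17.

T = 327.9 K, V/F = 0.17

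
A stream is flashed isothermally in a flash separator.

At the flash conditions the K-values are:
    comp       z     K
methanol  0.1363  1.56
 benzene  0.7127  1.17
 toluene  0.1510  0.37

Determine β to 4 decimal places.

β = 0.6684

Material balance + equilibrium reduce to Σ zᵢ(Kᵢ−1)/(1+β(Kᵢ−1)) = 0.
Check two-phase: ΣzᵢKᵢ = 1.1024 > 1 and Σzᵢ/Kᵢ = 1.1046 > 1, so g(0) = 0.1024 > 0 and g(1) = -0.1046 < 0.
Newton–Raphson from β = 0.38:
  β = 0.3800: g = 0.05167, g' = -0.1508 → β = 0.7226
  β = 0.7226: g = -0.01238, g' = -0.2399 → β = 0.6710
  β = 0.6710: g = -0.00056, g' = -0.2190 → β = 0.6684
Converged at β = 0.6684.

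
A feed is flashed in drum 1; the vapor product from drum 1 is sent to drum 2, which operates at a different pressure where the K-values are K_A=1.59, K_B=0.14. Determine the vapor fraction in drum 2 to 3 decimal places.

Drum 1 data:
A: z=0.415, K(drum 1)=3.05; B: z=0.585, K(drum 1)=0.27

Drum 1:
Material balance + equilibrium reduce to Σ zᵢ(Kᵢ−1)/(1+ψ₁(Kᵢ−1)) = 0.
g(0) = ΣzᵢKᵢ − 1 = 0.424 and g(1) = 1 − Σzᵢ/Kᵢ = -1.303, so a root lies in (0, 1).
Binary case is linear: z₁(K₁−1)(1+ψ₁(K₂−1)) + z₂(K₂−1)(1+ψ₁(K₁−1)) = 0
⇒ ψ₁ = [z₁(K₁−1)+z₂(K₂−1)] / [−(K₁−1)(K₂−1)] = 0.4237/1.4965 = 0.283
Drum-1 compositions:
  A: x = 0.263, y = 0.801
  B: x = 0.737, y = 0.199
Drum-2 feed = drum-1 vapor: z₂ = (0.8009, 0.1991).
Drum 2:
Let ψ₂ = V/F and solve Σ zᵢ(Kᵢ−1)/(1+ψ₂(Kᵢ−1)) = 0.
Feasibility: ΣzᵢKᵢ = 1.301, Σzᵢ/Kᵢ = 1.926 — both > 1, two phases present.
Newton–Raphson from ψ₂ = 0.42:
  ψ₂ = 0.420: g = 0.1106, g' = -0.540 → ψ₂ = 0.625
  ψ₂ = 0.625: g = -0.0249, g' = -0.837 → ψ₂ = 0.595
  ψ₂ = 0.595: g = -0.0010, g' = -0.771 → ψ₂ = 0.594
Converged at ψ₂ = 0.594.
  A: x = 0.593, y = 0.943
  B: x = 0.407, y = 0.057

V/F (drum 2) = 0.594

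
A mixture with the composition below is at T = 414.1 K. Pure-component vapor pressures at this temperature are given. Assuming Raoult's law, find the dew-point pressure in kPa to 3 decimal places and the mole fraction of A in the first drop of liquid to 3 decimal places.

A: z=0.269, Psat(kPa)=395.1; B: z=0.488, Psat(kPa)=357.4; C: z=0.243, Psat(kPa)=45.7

Pdew = 135.804 kPa, x_A = 0.092

At the dew point ψ → 1, so Σzᵢ/Kᵢ = 1 with Kᵢ = Pᵢˢᵃᵗ/P ⇒ 1/P = Σzᵢ/Pᵢˢᵃᵗ.
1/P = 0.269/395.1 + 0.488/357.4 + 0.243/45.7 = 0.007364 ⇒ P = 135.804 kPa
xᵢ = zᵢP/Pᵢˢᵃᵗ ⇒ x_A = 0.269·135.804/395.1 = 0.092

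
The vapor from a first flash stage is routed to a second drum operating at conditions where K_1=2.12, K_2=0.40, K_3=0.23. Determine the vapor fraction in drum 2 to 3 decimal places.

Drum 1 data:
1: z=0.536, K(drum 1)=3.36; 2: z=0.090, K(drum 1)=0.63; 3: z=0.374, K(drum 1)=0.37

V/F (drum 2) = 0.621

Drum 1:
Rachford–Rice: g(ψ₁) = Σ zᵢ(Kᵢ−1)/(1+ψ₁(Kᵢ−1)) = 0.
Check two-phase: ΣzᵢKᵢ = 1.996 > 1 and Σzᵢ/Kᵢ = 1.313 > 1, so g(0) = 0.996 > 0 and g(1) = -0.313 < 0.
Newton–Raphson from ψ₁ = 0.7:
  ψ₁ = 0.700: g = 0.0105, g' = -0.922 → ψ₁ = 0.711
Converged at ψ₁ = 0.711.
Drum-1 compositions:
  1: x = 0.200, y = 0.672
  2: x = 0.122, y = 0.077
  3: x = 0.678, y = 0.251
Drum-2 feed = drum-1 vapor: z₂ = (0.6723, 0.0770, 0.2508).
Drum 2:
Newton–Raphson from ψ₂ = 0.5:
  ψ₂ = 0.500: g = 0.1027, g' = -0.796 → ψ₂ = 0.629
  ψ₂ = 0.629: g = -0.0069, g' = -0.921 → ψ₂ = 0.622
  ψ₂ = 0.622: g = -0.0000, g' = -0.910 → ψ₂ = 0.621
Converged at ψ₂ = 0.621.
  1: x = 0.396, y = 0.840
  2: x = 0.123, y = 0.049
  3: x = 0.481, y = 0.111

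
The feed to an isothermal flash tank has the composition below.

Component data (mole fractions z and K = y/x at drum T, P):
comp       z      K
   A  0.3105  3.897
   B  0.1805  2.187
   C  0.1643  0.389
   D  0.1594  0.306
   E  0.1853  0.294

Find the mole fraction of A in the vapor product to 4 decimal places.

Newton iteration, ψ⁰ = 0.43:
  ψ = 0.4300: g = 0.06071, g' = -1.0874 → ψ = 0.4858
  ψ = 0.4858: g = 0.00075, g' = -1.0647 → ψ = 0.4865
Converged at ψ = 0.4865.
Compositions from xᵢ = zᵢ/(1+ψ(Kᵢ−1)), yᵢ = Kᵢxᵢ:
  A: x = 0.1289, y = 0.5022
  B: x = 0.1144, y = 0.2502
  C: x = 0.2338, y = 0.0909
  D: x = 0.2407, y = 0.0736
  E: x = 0.2823, y = 0.0830

y_A = 0.5022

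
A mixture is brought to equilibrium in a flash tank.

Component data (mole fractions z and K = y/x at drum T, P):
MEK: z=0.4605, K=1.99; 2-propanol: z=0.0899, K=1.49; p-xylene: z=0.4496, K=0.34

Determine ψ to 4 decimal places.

Material balance + equilibrium reduce to Σ zᵢ(Kᵢ−1)/(1+ψ(Kᵢ−1)) = 0.
g(0) = ΣzᵢKᵢ − 1 = 0.2032 and g(1) = 1 − Σzᵢ/Kᵢ = -0.6141, so a root lies in (0, 1).
Iterate (Newton) starting at ψ = 0.5:
  ψ = 0.5000: g = -0.10256, g' = -0.6521 → ψ = 0.3427
  ψ = 0.3427: g = -0.00537, g' = -0.5945 → ψ = 0.3337
Converged at ψ = 0.3337.

ψ = 0.3337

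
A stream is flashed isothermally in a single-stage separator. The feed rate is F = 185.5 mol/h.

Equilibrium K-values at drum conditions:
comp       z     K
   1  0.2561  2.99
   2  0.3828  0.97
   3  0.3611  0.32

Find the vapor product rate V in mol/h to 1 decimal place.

V = 55.4 mol/h

Material balance + equilibrium reduce to Σ zᵢ(Kᵢ−1)/(1+V/F(Kᵢ−1)) = 0.
g(0) = ΣzᵢKᵢ − 1 = 0.2526 and g(1) = 1 − Σzᵢ/Kᵢ = -0.6087, so a root lies in (0, 1).
Newton iteration, V/F⁰ = 0.31:
  V/F = 0.3100: g = -0.00753, g' = -0.6564 → V/F = 0.2985
  V/F = 0.2985: g = 0.00003, g' = -0.6623 → V/F = 0.2986
Converged at V/F = 0.2986.
Then V = V/F·F = 0.2986·185.5 = 55.4 mol/h and L = F − V = 130.1 mol/h.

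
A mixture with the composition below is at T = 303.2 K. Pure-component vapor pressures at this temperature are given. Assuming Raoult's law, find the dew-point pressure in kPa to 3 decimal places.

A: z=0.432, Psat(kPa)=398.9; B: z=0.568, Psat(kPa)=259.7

Pdew = 305.799 kPa

At the dew point ψ → 1, so Σzᵢ/Kᵢ = 1 with Kᵢ = Pᵢˢᵃᵗ/P ⇒ 1/P = Σzᵢ/Pᵢˢᵃᵗ.
1/P = 0.432/398.9 + 0.568/259.7 = 0.003270 ⇒ P = 305.799 kPa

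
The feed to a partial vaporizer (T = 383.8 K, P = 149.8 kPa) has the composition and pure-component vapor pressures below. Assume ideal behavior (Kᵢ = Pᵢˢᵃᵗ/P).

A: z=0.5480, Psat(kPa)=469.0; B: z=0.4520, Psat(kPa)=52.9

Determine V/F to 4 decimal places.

V/F = 0.6350

Raoult's law: Kᵢ = Pᵢˢᵃᵗ/P = Pᵢˢᵃᵗ/149.8.
  K_A = 469.0/149.8 = 3.130841, K_B = 52.9/149.8 = 0.353138
Material balance + equilibrium reduce to Σ zᵢ(Kᵢ−1)/(1+V/F(Kᵢ−1)) = 0.
g(0) = ΣzᵢKᵢ − 1 = 0.8753 and g(1) = 1 − Σzᵢ/Kᵢ = -0.4550, so a root lies in (0, 1).
Binary case is linear: z₁(K₁−1)(1+V/F(K₂−1)) + z₂(K₂−1)(1+V/F(K₁−1)) = 0
⇒ V/F = [z₁(K₁−1)+z₂(K₂−1)] / [−(K₁−1)(K₂−1)] = 0.87532/1.37836 = 0.6350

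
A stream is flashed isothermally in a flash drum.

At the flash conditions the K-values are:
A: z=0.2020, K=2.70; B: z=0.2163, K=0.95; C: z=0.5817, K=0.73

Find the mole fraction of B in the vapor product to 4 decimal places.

y_B = 0.2104

Material balance + equilibrium reduce to Σ zᵢ(Kᵢ−1)/(1+β(Kᵢ−1)) = 0.
g(0) = ΣzᵢKᵢ − 1 = 0.1755 and g(1) = 1 − Σzᵢ/Kᵢ = -0.0993, so a root lies in (0, 1).
Newton–Raphson from β = 0.5:
  β = 0.5000: g = -0.00704, g' = -0.2278 → β = 0.4691
  β = 0.4691: g = 0.00014, g' = -0.2369 → β = 0.4697
Converged at β = 0.4697.
Compositions from xᵢ = zᵢ/(1+β(Kᵢ−1)), yᵢ = Kᵢxᵢ:
  A: x = 0.1123, y = 0.3033
  B: x = 0.2215, y = 0.2104
  C: x = 0.6662, y = 0.4863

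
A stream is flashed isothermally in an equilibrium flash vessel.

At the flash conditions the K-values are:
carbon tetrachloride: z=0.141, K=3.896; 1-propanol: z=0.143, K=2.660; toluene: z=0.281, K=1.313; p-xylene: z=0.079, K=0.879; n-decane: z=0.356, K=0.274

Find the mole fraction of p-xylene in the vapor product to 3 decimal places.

y_p-xylene = 0.073

Rachford–Rice: g(ψ) = Σ zᵢ(Kᵢ−1)/(1+ψ(Kᵢ−1)) = 0.
g(0) = ΣzᵢKᵢ − 1 = 0.466 and g(1) = 1 − Σzᵢ/Kᵢ = -0.693, so a root lies in (0, 1).
Newton–Raphson from ψ = 0.7:
  ψ = 0.700: g = -0.2191, g' = -1.009 → ψ = 0.483
  ψ = 0.483: g = -0.0297, g' = -0.794 → ψ = 0.445
Converged at ψ = 0.445.
Compositions from xᵢ = zᵢ/(1+ψ(Kᵢ−1)), yᵢ = Kᵢxᵢ:
  carbon tetrachloride: x = 0.062, y = 0.240
  1-propanol: x = 0.082, y = 0.219
  toluene: x = 0.247, y = 0.324
  p-xylene: x = 0.083, y = 0.073
  n-decane: x = 0.526, y = 0.144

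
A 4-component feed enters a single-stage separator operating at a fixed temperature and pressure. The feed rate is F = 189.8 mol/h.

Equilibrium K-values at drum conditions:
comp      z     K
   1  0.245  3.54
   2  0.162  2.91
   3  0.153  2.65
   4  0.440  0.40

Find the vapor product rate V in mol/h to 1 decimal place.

Iterate (Newton) starting at V/F = 0.66:
  V/F = 0.660: g = 0.0532, g' = -0.866 → V/F = 0.721
Converged at V/F = 0.721.
Then V = V/F·F = 0.7210·189.8 = 136.8 mol/h and L = F − V = 53.0 mol/h.

V = 136.8 mol/h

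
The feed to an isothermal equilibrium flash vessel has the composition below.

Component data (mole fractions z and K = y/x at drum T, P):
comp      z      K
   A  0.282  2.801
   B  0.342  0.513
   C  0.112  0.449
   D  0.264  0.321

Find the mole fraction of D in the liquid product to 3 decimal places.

Newton–Raphson from ψ = 0.47:
  ψ = 0.470: g = -0.2875, g' = -0.729 → ψ = 0.076
  ψ = 0.076: g = 0.0206, g' = -0.968 → ψ = 0.097
Converged at ψ = 0.097.
Compositions from xᵢ = zᵢ/(1+ψ(Kᵢ−1)), yᵢ = Kᵢxᵢ:
  A: x = 0.240, y = 0.672
  B: x = 0.359, y = 0.184
  C: x = 0.118, y = 0.053
  D: x = 0.283, y = 0.091

x_D = 0.283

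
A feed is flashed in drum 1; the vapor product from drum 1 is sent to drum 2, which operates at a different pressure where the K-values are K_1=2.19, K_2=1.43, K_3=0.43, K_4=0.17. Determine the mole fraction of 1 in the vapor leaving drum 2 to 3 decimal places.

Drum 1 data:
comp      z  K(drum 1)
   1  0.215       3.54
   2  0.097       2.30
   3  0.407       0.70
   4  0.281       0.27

y_1 (drum 2) = 0.597

Drum 1:
Newton–Raphson from ψ₁ = 0.36:
  ψ₁ = 0.360: g = -0.0440, g' = -0.776 → ψ₁ = 0.303
  ψ₁ = 0.303: g = 0.0011, g' = -0.818 → ψ₁ = 0.305
Converged at ψ₁ = 0.305.
Drum-1 compositions:
  1: x = 0.121, y = 0.429
  2: x = 0.069, y = 0.160
  3: x = 0.448, y = 0.314
  4: x = 0.361, y = 0.098
Drum-2 feed = drum-1 vapor: z₂ = (0.4291, 0.1598, 0.3136, 0.0976).
Drum 2:
Let ψ₂ = V/F and solve Σ zᵢ(Kᵢ−1)/(1+ψ₂(Kᵢ−1)) = 0.
Feasibility: ΣzᵢKᵢ = 1.320, Σzᵢ/Kᵢ = 1.611 — both > 1, two phases present.
Newton–Raphson from ψ₂ = 0.51:
  ψ₂ = 0.510: g = -0.0183, g' = -0.660 → ψ₂ = 0.482
Converged at ψ₂ = 0.482.
  1: x = 0.273, y = 0.597
  2: x = 0.132, y = 0.189
  3: x = 0.432, y = 0.186
  4: x = 0.163, y = 0.028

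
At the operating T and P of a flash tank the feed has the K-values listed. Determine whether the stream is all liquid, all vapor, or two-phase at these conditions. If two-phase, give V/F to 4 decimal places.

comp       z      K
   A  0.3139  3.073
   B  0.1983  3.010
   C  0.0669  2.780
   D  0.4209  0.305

ΣzᵢKᵢ = 1.8759; Σzᵢ/Kᵢ = 1.5721.
Both exceed 1, so a two-phase solution exists.
Newton iteration, ψ⁰ = 0.31:
  ψ = 0.3100: g = 0.34559, g' = -1.2224 → ψ = 0.5927
  ψ = 0.5927: g = 0.03436, g' = -1.0765 → ψ = 0.6246
  ψ = 0.6246: g = -0.00029, g' = -1.0960 → ψ = 0.6244
Converged at ψ = 0.6244.

two-phase, V/F = 0.6244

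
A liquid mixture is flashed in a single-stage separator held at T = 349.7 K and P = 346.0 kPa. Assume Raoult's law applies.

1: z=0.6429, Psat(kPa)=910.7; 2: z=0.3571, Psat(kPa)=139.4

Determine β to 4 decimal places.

β = 0.8579

Raoult's law: Kᵢ = Pᵢˢᵃᵗ/P = Pᵢˢᵃᵗ/346.0.
  K_1 = 910.7/346.0 = 2.632081, K_2 = 139.4/346.0 = 0.402890
Rachford–Rice: g(β) = Σ zᵢ(Kᵢ−1)/(1+β(Kᵢ−1)) = 0.
Check two-phase: ΣzᵢKᵢ = 1.8360 > 1 and Σzᵢ/Kᵢ = 1.1306 > 1, so g(0) = 0.8360 > 0 and g(1) = -0.1306 < 0.
Binary case is linear: z₁(K₁−1)(1+β(K₂−1)) + z₂(K₂−1)(1+β(K₁−1)) = 0
⇒ β = [z₁(K₁−1)+z₂(K₂−1)] / [−(K₁−1)(K₂−1)] = 0.83604/0.97453 = 0.8579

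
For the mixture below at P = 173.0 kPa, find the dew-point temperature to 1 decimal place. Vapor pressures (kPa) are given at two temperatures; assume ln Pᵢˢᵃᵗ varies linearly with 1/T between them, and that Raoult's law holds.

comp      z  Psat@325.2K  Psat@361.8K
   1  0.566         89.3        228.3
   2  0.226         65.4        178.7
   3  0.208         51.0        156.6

Dew-point temperature: Σzᵢ·P/Pᵢˢᵃᵗ(T) = 1. Interpolate ln Pᵢˢᵃᵗ = aᵢ + bᵢ/T.
  T = 325.2 K: ΣzᵢP/Pᵢˢᵃᵗ = 2.3999
  T = 361.8 K: ΣzᵢP/Pᵢˢᵃᵗ = 0.8775
  T = 343.5 K: ΣzᵢP/Pᵢˢᵃᵗ = 1.4117
  T = 352.6 K: ΣzᵢP/Pᵢˢᵃᵗ = 1.1074
  T = 357.2 K: ΣzᵢP/Pᵢˢᵃᵗ = 0.9842
  T = 354.9 K: ΣzᵢP/Pᵢˢᵃᵗ = 1.0436
Interpolating between 354.9 K and 357.2 K gives T ≈ 356.6 K.

T = 356.6 K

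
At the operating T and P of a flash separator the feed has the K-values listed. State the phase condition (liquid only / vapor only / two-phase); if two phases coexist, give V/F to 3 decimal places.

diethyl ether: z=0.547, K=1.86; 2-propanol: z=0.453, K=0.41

two-phase, V/F = 0.400

ΣzᵢKᵢ = 1.203; Σzᵢ/Kᵢ = 1.399.
Both exceed 1, so a two-phase solution exists.
Material balance + equilibrium reduce to Σ zᵢ(Kᵢ−1)/(1+ψ(Kᵢ−1)) = 0.
Binary case is linear: z₁(K₁−1)(1+ψ(K₂−1)) + z₂(K₂−1)(1+ψ(K₁−1)) = 0
⇒ ψ = [z₁(K₁−1)+z₂(K₂−1)] / [−(K₁−1)(K₂−1)] = 0.2032/0.5074 = 0.400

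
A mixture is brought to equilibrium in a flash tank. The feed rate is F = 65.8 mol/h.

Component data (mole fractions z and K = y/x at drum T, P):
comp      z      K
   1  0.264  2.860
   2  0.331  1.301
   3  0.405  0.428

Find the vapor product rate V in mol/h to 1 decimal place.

Material balance + equilibrium reduce to Σ zᵢ(Kᵢ−1)/(1+V/F(Kᵢ−1)) = 0.
Check two-phase: ΣzᵢKᵢ = 1.359 > 1 and Σzᵢ/Kᵢ = 1.293 > 1, so g(0) = 0.359 > 0 and g(1) = -0.293 < 0.
Newton–Raphson from V/F = 0.5:
  V/F = 0.500: g = 0.0166, g' = -0.528 → V/F = 0.531
Converged at V/F = 0.531.
Then V = V/F·F = 0.5314·65.8 = 35.0 mol/h and L = F − V = 30.8 mol/h.

V = 35.0 mol/h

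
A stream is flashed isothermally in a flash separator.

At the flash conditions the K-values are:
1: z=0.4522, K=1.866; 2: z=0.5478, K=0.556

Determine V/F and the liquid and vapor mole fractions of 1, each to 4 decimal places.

Newton iteration, V/F⁰ = 0.4:
  V/F = 0.4000: g = -0.00489, g' = -0.3467 → V/F = 0.3859
Converged at V/F = 0.3859.
Compositions from xᵢ = zᵢ/(1+V/F(Kᵢ−1)), yᵢ = Kᵢxᵢ:
  1: x = 0.3389, y = 0.6324
  2: x = 0.6611, y = 0.3676

V/F = 0.3859, x_1 = 0.3389, y_1 = 0.6324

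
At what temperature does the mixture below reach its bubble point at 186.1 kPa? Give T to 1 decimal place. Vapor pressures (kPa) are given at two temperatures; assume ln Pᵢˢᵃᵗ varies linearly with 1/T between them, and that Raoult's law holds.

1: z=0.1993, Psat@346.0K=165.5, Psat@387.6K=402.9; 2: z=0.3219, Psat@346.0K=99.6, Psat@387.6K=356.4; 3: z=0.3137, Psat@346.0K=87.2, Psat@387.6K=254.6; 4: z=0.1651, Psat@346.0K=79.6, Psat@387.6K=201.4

Bubble-point temperature: ΣzᵢPᵢˢᵃᵗ(T) = P. Interpolate ln Pᵢˢᵃᵗ = aᵢ + bᵢ/T.
  T = 346.0 K: ΣzᵢPᵢˢᵃᵗ = 105.54 kPa
  T = 387.6 K: ΣzᵢPᵢˢᵃᵗ = 308.14 kPa
  T = 366.8 K: ΣzᵢPᵢˢᵃᵗ = 185.30 kPa
  T = 377.2 K: ΣzᵢPᵢˢᵃᵗ = 240.46 kPa
  T = 372.0 K: ΣzᵢPᵢˢᵃᵗ = 211.43 kPa
  T = 369.4 K: ΣzᵢPᵢˢᵃᵗ = 198.02 kPa
Interpolating between 366.8 K and 369.4 K gives T ≈ 367.0 K.

T = 367.0 K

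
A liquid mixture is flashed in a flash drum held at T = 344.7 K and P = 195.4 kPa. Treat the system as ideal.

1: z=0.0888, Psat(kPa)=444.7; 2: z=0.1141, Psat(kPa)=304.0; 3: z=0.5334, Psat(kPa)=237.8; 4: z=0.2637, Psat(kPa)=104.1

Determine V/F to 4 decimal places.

V/F = 0.8084

Raoult's law: Kᵢ = Pᵢˢᵃᵗ/P = Pᵢˢᵃᵗ/195.4.
  K_1 = 444.7/195.4 = 2.275844, K_2 = 304.0/195.4 = 1.555783, K_3 = 237.8/195.4 = 1.216991, K_4 = 104.1/195.4 = 0.532753
Rachford–Rice: g(V/F) = Σ zᵢ(Kᵢ−1)/(1+V/F(Kᵢ−1)) = 0.
Check two-phase: ΣzᵢKᵢ = 1.1692 > 1 and Σzᵢ/Kᵢ = 1.0456 > 1, so g(0) = 0.1692 > 0 and g(1) = -0.0456 < 0.
Newton–Raphson from V/F = 0.65:
  V/F = 0.6500: g = 0.03300, g' = -0.2003 → V/F = 0.8148
  V/F = 0.8148: g = -0.00140, g' = -0.2197 → V/F = 0.8084
Converged at V/F = 0.8084.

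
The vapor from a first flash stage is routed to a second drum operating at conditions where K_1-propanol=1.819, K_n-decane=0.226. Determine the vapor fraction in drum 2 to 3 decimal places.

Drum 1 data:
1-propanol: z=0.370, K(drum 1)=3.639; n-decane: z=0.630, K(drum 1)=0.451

Drum 1:
Material balance + equilibrium reduce to Σ zᵢ(Kᵢ−1)/(1+ψ₁(Kᵢ−1)) = 0.
Feasibility: ΣzᵢKᵢ = 1.631, Σzᵢ/Kᵢ = 1.499 — both > 1, two phases present.
Iterate (Newton) starting at ψ₁ = 0.62:
  ψ₁ = 0.620: g = -0.1540, g' = -0.807 → ψ₁ = 0.429
  ψ₁ = 0.429: g = 0.0053, g' = -0.891 → ψ₁ = 0.435
Converged at ψ₁ = 0.435.
Drum-1 compositions:
  1-propanol: x = 0.172, y = 0.627
  n-decane: x = 0.828, y = 0.373
Drum-2 feed = drum-1 vapor: z₂ = (0.6267, 0.3733).
Drum 2:
Rachford–Rice: g(ψ₂) = Σ zᵢ(Kᵢ−1)/(1+ψ₂(Kᵢ−1)) = 0.
g(0) = ΣzᵢKᵢ − 1 = 0.224 and g(1) = 1 − Σzᵢ/Kᵢ = -0.996, so a root lies in (0, 1).
Binary case is linear: z₁(K₁−1)(1+ψ₂(K₂−1)) + z₂(K₂−1)(1+ψ₂(K₁−1)) = 0
⇒ ψ₂ = [z₁(K₁−1)+z₂(K₂−1)] / [−(K₁−1)(K₂−1)] = 0.2243/0.6339 = 0.354
  1-propanol: x = 0.486, y = 0.884
  n-decane: x = 0.514, y = 0.116

V/F (drum 2) = 0.354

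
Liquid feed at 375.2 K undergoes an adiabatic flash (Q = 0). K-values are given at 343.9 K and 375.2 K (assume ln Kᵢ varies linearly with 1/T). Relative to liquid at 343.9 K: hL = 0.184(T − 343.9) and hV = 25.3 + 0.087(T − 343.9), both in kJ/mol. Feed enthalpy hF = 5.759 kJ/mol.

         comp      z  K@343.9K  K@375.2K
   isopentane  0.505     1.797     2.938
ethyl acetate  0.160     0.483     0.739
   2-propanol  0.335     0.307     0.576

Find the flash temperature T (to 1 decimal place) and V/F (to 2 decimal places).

T = 345.4 K, V/F = 0.22

Adiabatic flash: solve Rachford–Rice at each trial T, then check hF = ψ·hV(T) + (1−ψ)·hL(T).
  T = 343.9 K: K = (1.797, 0.483, 0.307), RR gives ψ = 0.171, H_out = 4.331 kJ/mol
  T = 375.2 K: K = (2.938, 0.739, 0.576), RR gives ψ = 1.000, H_out = 28.023 kJ/mol
  T = 359.5 K: K = (2.321, 0.603, 0.426), RR gives ψ = 0.592, H_out = 16.944 kJ/mol
  T = 351.7 K: K = (2.048, 0.541, 0.363), RR gives ψ = 0.394, H_out = 11.101 kJ/mol
  T = 347.8 K: K = (1.920, 0.511, 0.334), RR gives ψ = 0.288, H_out = 7.905 kJ/mol
  T = 345.9 K: K = (1.859, 0.497, 0.321), RR gives ψ = 0.233, H_out = 6.223 kJ/mol
Linear interpolation between T = 343.9 (H_out = 4.331) and T = 345.9 (H_out = 6.223) on hF = 5.759 gives T ≈ 345.4 K, at which ψ = 0.22.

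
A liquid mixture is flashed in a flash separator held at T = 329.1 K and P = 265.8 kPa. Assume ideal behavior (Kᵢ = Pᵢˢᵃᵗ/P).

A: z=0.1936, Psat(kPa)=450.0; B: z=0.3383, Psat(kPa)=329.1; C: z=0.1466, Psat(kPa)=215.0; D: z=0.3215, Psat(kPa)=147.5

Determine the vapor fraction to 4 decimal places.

ψ = 0.2498

Raoult's law: Kᵢ = Pᵢˢᵃᵗ/P = Pᵢˢᵃᵗ/265.8.
  K_A = 450.0/265.8 = 1.693002, K_B = 329.1/265.8 = 1.238149, K_C = 215.0/265.8 = 0.808879, K_D = 147.5/265.8 = 0.554929
Let ψ = V/F and solve Σ zᵢ(Kᵢ−1)/(1+ψ(Kᵢ−1)) = 0.
Check two-phase: ΣzᵢKᵢ = 1.0436 > 1 and Σzᵢ/Kᵢ = 1.1482 > 1, so g(0) = 0.0436 > 0 and g(1) = -0.1482 < 0.
Newton iteration, ψ⁰ = 0.5:
  ψ = 0.5000: g = -0.04339, g' = -0.1785 → ψ = 0.2569
  ψ = 0.2569: g = -0.00122, g' = -0.1711 → ψ = 0.2498
Converged at ψ = 0.2498.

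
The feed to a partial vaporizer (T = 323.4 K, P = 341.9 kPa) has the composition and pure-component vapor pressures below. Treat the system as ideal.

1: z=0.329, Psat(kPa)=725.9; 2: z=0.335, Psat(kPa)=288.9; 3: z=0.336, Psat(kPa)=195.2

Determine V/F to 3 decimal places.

V/F = 0.489

Raoult's law: Kᵢ = Pᵢˢᵃᵗ/P = Pᵢˢᵃᵗ/341.9.
  K_1 = 725.9/341.9 = 2.12314, K_2 = 288.9/341.9 = 0.84498, K_3 = 195.2/341.9 = 0.57093
Rachford–Rice: g(V/F) = Σ zᵢ(Kᵢ−1)/(1+V/F(Kᵢ−1)) = 0.
Feasibility: ΣzᵢKᵢ = 1.173, Σzᵢ/Kᵢ = 1.140 — both > 1, two phases present.
Iterate (Newton) starting at V/F = 0.57:
  V/F = 0.570: g = -0.0225, g' = -0.272 → V/F = 0.487
  V/F = 0.487: g = 0.0004, g' = -0.282 → V/F = 0.489
Converged at V/F = 0.489.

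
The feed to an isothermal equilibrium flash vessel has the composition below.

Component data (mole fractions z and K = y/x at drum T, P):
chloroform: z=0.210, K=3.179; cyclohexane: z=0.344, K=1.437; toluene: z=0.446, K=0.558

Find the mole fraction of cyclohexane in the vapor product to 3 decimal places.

Iterate (Newton) starting at ψ = 0.5:
  ψ = 0.500: g = 0.0893, g' = -0.416 → ψ = 0.715
  ψ = 0.715: g = 0.0054, g' = -0.377 → ψ = 0.729
Converged at ψ = 0.729.
Compositions from xᵢ = zᵢ/(1+ψ(Kᵢ−1)), yᵢ = Kᵢxᵢ:
  chloroform: x = 0.081, y = 0.258
  cyclohexane: x = 0.261, y = 0.375
  toluene: x = 0.658, y = 0.367

y_cyclohexane = 0.375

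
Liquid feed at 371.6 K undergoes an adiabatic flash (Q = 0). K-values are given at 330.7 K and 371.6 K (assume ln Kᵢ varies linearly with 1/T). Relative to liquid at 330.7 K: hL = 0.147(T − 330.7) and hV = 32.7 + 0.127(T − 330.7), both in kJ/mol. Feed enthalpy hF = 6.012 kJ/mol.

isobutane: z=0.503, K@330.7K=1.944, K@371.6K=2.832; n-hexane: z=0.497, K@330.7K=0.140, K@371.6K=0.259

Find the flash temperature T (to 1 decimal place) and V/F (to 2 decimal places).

Adiabatic flash: solve Rachford–Rice at each trial T, then check hF = ψ·hV(T) + (1−ψ)·hL(T).
  T = 330.7 K: K = (1.944, 0.140), RR gives ψ = 0.058, H_out = 1.910 kJ/mol
  T = 371.6 K: K = (2.832, 0.259), RR gives ψ = 0.408, H_out = 19.005 kJ/mol
  T = 351.1 K: K = (2.371, 0.194), RR gives ψ = 0.261, H_out = 11.439 kJ/mol
  T = 340.9 K: K = (2.153, 0.165), RR gives ψ = 0.172, H_out = 7.083 kJ/mol
  T = 335.8 K: K = (2.048, 0.152), RR gives ψ = 0.119, H_out = 4.630 kJ/mol
  T = 338.4 K: K = (2.101, 0.159), RR gives ψ = 0.147, H_out = 5.909 kJ/mol
  T = 339.6 K: K = (2.126, 0.162), RR gives ψ = 0.159, H_out = 6.479 kJ/mol
Linear interpolation between T = 338.4 (H_out = 5.909) and T = 339.6 (H_out = 6.479) on hF = 6.012 gives T ≈ 338.6 K, at which ψ = 0.15.

T = 338.6 K, V/F = 0.15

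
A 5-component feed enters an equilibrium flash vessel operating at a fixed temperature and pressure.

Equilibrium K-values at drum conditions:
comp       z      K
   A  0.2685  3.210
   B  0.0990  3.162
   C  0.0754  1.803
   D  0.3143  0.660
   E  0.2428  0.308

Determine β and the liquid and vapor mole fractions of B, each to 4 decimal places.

β = 0.5566, x_B = 0.0449, y_B = 0.1421

Rachford–Rice: g(β) = Σ zᵢ(Kᵢ−1)/(1+β(Kᵢ−1)) = 0.
Check two-phase: ΣzᵢKᵢ = 1.5931 > 1 and Σzᵢ/Kᵢ = 1.4213 > 1, so g(0) = 0.5931 > 0 and g(1) = -0.4213 < 0.
Iterate (Newton) starting at β = 0.5:
  β = 0.5000: g = 0.04229, g' = -0.7521 → β = 0.5562
  β = 0.5562: g = 0.00027, g' = -0.7451 → β = 0.5566
Converged at β = 0.5566.
Compositions from xᵢ = zᵢ/(1+β(Kᵢ−1)), yᵢ = Kᵢxᵢ:
  A: x = 0.1204, y = 0.3865
  B: x = 0.0449, y = 0.1421
  C: x = 0.0521, y = 0.0940
  D: x = 0.3877, y = 0.2559
  E: x = 0.3949, y = 0.1216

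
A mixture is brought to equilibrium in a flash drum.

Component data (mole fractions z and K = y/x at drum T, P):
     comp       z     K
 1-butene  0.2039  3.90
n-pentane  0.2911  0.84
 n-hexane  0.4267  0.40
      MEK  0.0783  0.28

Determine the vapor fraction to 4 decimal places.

Rachford–Rice: g(ψ) = Σ zᵢ(Kᵢ−1)/(1+ψ(Kᵢ−1)) = 0.
g(0) = ΣzᵢKᵢ − 1 = 0.2323 and g(1) = 1 − Σzᵢ/Kᵢ = -0.7452, so a root lies in (0, 1).
Newton iteration, ψ⁰ = 0.5:
  ψ = 0.5000: g = -0.26311, g' = -0.7071 → ψ = 0.1279
  ψ = 0.1279: g = 0.04439, g' = -1.1496 → ψ = 0.1665
  ψ = 0.1665: g = 0.00242, g' = -1.0297 → ψ = 0.1689
Converged at ψ = 0.1689.

ψ = 0.1689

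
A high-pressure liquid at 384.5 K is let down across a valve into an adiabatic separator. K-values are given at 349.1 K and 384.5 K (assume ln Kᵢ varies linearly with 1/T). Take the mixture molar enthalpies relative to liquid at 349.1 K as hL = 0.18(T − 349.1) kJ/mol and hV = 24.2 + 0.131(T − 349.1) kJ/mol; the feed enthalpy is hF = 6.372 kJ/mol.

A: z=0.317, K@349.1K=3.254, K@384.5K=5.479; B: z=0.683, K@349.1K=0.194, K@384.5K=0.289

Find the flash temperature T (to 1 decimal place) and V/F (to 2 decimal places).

T = 361.3 K, V/F = 0.18

Adiabatic flash: solve Rachford–Rice at each trial T, then check hF = ψ·hV(T) + (1−ψ)·hL(T).
  T = 349.1 K: K = (3.254, 0.194), RR gives ψ = 0.090, H_out = 2.185 kJ/mol
  T = 384.5 K: K = (5.479, 0.289), RR gives ψ = 0.293, H_out = 12.962 kJ/mol
  T = 366.8 K: K = (4.276, 0.239), RR gives ψ = 0.208, H_out = 8.041 kJ/mol
  T = 358.0 K: K = (3.746, 0.216), RR gives ψ = 0.156, H_out = 5.300 kJ/mol
  T = 362.4 K: K = (4.005, 0.227), RR gives ψ = 0.183, H_out = 6.704 kJ/mol
  T = 360.2 K: K = (3.874, 0.222), RR gives ψ = 0.170, H_out = 6.011 kJ/mol
Linear interpolation between T = 360.2 (H_out = 6.011) and T = 362.4 (H_out = 6.704) on hF = 6.372 gives T ≈ 361.3 K, at which ψ = 0.18.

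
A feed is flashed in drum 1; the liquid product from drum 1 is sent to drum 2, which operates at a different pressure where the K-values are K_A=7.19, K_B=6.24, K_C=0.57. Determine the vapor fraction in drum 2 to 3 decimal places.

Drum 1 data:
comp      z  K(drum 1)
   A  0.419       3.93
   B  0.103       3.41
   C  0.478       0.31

V/F (drum 2) = 0.323

Drum 1:
Let ψ₁ = V/F and solve Σ zᵢ(Kᵢ−1)/(1+ψ₁(Kᵢ−1)) = 0.
Check two-phase: ΣzᵢKᵢ = 2.146 > 1 and Σzᵢ/Kᵢ = 1.679 > 1, so g(0) = 1.146 > 0 and g(1) = -0.679 < 0.
Iterate (Newton) starting at ψ₁ = 0.49:
  ψ₁ = 0.490: g = 0.1196, g' = -1.252 → ψ₁ = 0.586
  ψ₁ = 0.586: g = 0.0016, g' = -1.231 → ψ₁ = 0.587
Converged at ψ₁ = 0.587.
Drum-1 compositions:
  A: x = 0.154, y = 0.606
  B: x = 0.043, y = 0.145
  C: x = 0.803, y = 0.249
Drum-2 feed = drum-1 liquid: z₂ = (0.1541, 0.0427, 0.8033).
Drum 2:
Material balance + equilibrium reduce to Σ zᵢ(Kᵢ−1)/(1+ψ₂(Kᵢ−1)) = 0.
Feasibility: ΣzᵢKᵢ = 1.832, Σzᵢ/Kᵢ = 1.438 — both > 1, two phases present.
Iterate (Newton) starting at ψ₂ = 0.5:
  ψ₂ = 0.500: g = -0.1454, g' = -0.682 → ψ₂ = 0.287
  ψ₂ = 0.287: g = 0.0387, g' = -1.146 → ψ₂ = 0.321
  ψ₂ = 0.321: g = 0.0021, g' = -1.025 → ψ₂ = 0.323
Converged at ψ₂ = 0.323.
  A: x = 0.051, y = 0.369
  B: x = 0.016, y = 0.099
  C: x = 0.933, y = 0.532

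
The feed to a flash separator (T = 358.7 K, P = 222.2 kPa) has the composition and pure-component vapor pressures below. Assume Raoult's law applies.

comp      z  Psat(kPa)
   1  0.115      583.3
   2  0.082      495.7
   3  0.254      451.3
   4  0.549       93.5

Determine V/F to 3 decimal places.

Raoult's law: Kᵢ = Pᵢˢᵃᵗ/P = Pᵢˢᵃᵗ/222.2.
  K_1 = 583.3/222.2 = 2.62511, K_2 = 495.7/222.2 = 2.23087, K_3 = 451.3/222.2 = 2.03105, K_4 = 93.5/222.2 = 0.42079
Newton–Raphson from V/F = 0.67:
  V/F = 0.670: g = -0.2200, g' = -0.693 → V/F = 0.353
  V/F = 0.353: g = -0.0184, g' = -0.619 → V/F = 0.323
Converged at V/F = 0.323.

V/F = 0.323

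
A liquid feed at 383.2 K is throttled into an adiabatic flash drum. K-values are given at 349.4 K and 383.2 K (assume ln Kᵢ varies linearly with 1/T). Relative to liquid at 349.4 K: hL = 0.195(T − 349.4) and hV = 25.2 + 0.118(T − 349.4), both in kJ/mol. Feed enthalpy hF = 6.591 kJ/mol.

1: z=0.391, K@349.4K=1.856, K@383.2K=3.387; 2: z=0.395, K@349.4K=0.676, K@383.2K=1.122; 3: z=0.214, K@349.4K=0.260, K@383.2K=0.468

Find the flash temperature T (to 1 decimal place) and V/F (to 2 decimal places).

T = 352.6 K, V/F = 0.24

Adiabatic flash: solve Rachford–Rice at each trial T, then check hF = ψ·hV(T) + (1−ψ)·hL(T).
  T = 349.4 K: K = (1.856, 0.676, 0.260), RR gives ψ = 0.112, H_out = 2.819 kJ/mol
  T = 383.2 K: K = (3.387, 1.122, 0.468), RR gives ψ = 1.000, H_out = 29.188 kJ/mol
  T = 366.3 K: K = (2.542, 0.881, 0.354), RR gives ψ = 0.673, H_out = 19.380 kJ/mol
  T = 357.9 K: K = (2.182, 0.775, 0.305), RR gives ψ = 0.421, H_out = 11.989 kJ/mol
  T = 353.6 K: K = (2.013, 0.724, 0.281), RR gives ψ = 0.275, H_out = 7.657 kJ/mol
  T = 351.5 K: K = (1.933, 0.700, 0.271), RR gives ψ = 0.197, H_out = 5.330 kJ/mol
Linear interpolation between T = 351.5 (H_out = 5.330) and T = 353.6 (H_out = 7.657) on hF = 6.591 gives T ≈ 352.6 K, at which ψ = 0.24.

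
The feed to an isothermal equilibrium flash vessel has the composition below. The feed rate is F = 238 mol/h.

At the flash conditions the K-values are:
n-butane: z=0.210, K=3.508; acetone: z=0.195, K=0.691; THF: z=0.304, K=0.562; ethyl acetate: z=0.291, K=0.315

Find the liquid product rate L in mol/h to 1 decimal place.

Rachford–Rice: g(ψ) = Σ zᵢ(Kᵢ−1)/(1+ψ(Kᵢ−1)) = 0.
g(0) = ΣzᵢKᵢ − 1 = 0.134 and g(1) = 1 − Σzᵢ/Kᵢ = -0.807, so a root lies in (0, 1).
Newton–Raphson from ψ = 0.5:
  ψ = 0.500: g = -0.3113, g' = -0.698 → ψ = 0.054
  ψ = 0.054: g = 0.0595, g' = -1.253 → ψ = 0.101
  ψ = 0.101: g = 0.0043, g' = -1.081 → ψ = 0.105
Converged at ψ = 0.105.
Then V = ψ·F = 0.1052·238 = 25.0 mol/h and L = F − V = 213.0 mol/h.

L = 213.0 mol/h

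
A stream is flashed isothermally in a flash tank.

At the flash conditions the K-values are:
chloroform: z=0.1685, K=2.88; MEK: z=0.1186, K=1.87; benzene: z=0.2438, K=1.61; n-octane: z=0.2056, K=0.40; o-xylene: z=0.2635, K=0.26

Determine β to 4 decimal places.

Newton–Raphson from β = 0.5:
  β = 0.5000: g = -0.13658, g' = -0.7697 → β = 0.3225
  β = 0.3225: g = -0.00705, g' = -0.7116 → β = 0.3126
Converged at β = 0.3126.

β = 0.3126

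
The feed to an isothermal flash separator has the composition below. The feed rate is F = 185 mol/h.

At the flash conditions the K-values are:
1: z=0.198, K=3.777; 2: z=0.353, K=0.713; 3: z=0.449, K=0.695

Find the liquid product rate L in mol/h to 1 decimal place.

L = 115.1 mol/h

Rachford–Rice: g(β) = Σ zᵢ(Kᵢ−1)/(1+β(Kᵢ−1)) = 0.
Check two-phase: ΣzᵢKᵢ = 1.312 > 1 and Σzᵢ/Kᵢ = 1.194 > 1, so g(0) = 0.312 > 0 and g(1) = -0.194 < 0.
Newton–Raphson from β = 0.44:
  β = 0.440: g = -0.0267, g' = -0.403 → β = 0.374
  β = 0.374: g = 0.0017, g' = -0.457 → β = 0.378
Converged at β = 0.378.
Then V = β·F = 0.3776·185 = 69.9 mol/h and L = F − V = 115.1 mol/h.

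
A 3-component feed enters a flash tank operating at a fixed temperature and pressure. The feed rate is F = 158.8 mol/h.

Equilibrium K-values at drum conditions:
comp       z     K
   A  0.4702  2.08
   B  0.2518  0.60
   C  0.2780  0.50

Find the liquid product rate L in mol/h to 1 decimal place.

L = 72.3 mol/h

Material balance + equilibrium reduce to Σ zᵢ(Kᵢ−1)/(1+V/F(Kᵢ−1)) = 0.
Feasibility: ΣzᵢKᵢ = 1.2681, Σzᵢ/Kᵢ = 1.2017 — both > 1, two phases present.
Iterate (Newton) starting at V/F = 0.6:
  V/F = 0.6000: g = -0.02296, g' = -0.4135 → V/F = 0.5445
Converged at V/F = 0.5445.
Then V = V/F·F = 0.5445·158.8 = 86.5 mol/h and L = F − V = 72.3 mol/h.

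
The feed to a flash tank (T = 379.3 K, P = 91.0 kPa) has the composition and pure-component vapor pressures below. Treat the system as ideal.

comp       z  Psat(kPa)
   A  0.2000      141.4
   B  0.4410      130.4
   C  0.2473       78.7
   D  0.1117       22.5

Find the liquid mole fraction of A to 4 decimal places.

Raoult's law: Kᵢ = Pᵢˢᵃᵗ/P = Pᵢˢᵃᵗ/91.0.
  K_A = 141.4/91.0 = 1.553846, K_B = 130.4/91.0 = 1.432967, K_C = 78.7/91.0 = 0.864835, K_D = 22.5/91.0 = 0.247253
Let ψ = V/F and solve Σ zᵢ(Kᵢ−1)/(1+ψ(Kᵢ−1)) = 0.
Check two-phase: ΣzᵢKᵢ = 1.1842 > 1 and Σzᵢ/Kᵢ = 1.1742 > 1, so g(0) = 0.1842 > 0 and g(1) = -0.1742 < 0.
Iterate (Newton) starting at ψ = 0.65:
  ψ = 0.6500: g = 0.02917, g' = -0.3316 → ψ = 0.7380
  ψ = 0.7380: g = -0.00296, g' = -0.4043 → ψ = 0.7307
  ψ = 0.7307: g = -0.00003, g' = -0.3969 → ψ = 0.7306
Converged at ψ = 0.7306.
Compositions from xᵢ = zᵢ/(1+ψ(Kᵢ−1)), yᵢ = Kᵢxᵢ:
  A: x = 0.1424, y = 0.2212
  B: x = 0.3350, y = 0.4801
  C: x = 0.2744, y = 0.2373
  D: x = 0.2482, y = 0.0614

x_A = 0.1424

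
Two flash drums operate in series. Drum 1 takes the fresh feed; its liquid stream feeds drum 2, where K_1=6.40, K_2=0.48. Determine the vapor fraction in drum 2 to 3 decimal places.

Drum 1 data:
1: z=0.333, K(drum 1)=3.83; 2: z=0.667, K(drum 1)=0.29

V/F (drum 2) = 0.238

Drum 1:
Let ψ₁ = V/F and solve Σ zᵢ(Kᵢ−1)/(1+ψ₁(Kᵢ−1)) = 0.
g(0) = ΣzᵢKᵢ − 1 = 0.469 and g(1) = 1 − Σzᵢ/Kᵢ = -1.387, so a root lies in (0, 1).
Newton–Raphson from ψ₁ = 0.5:
  ψ₁ = 0.500: g = -0.3440, g' = -1.265 → ψ₁ = 0.228
  ψ₁ = 0.228: g = 0.0075, g' = -1.463 → ψ₁ = 0.233
Converged at ψ₁ = 0.233.
Drum-1 compositions:
  1: x = 0.201, y = 0.768
  2: x = 0.799, y = 0.232
Drum-2 feed = drum-1 liquid: z₂ = (0.2006, 0.7994).
Drum 2:
Let ψ₂ = V/F and solve Σ zᵢ(Kᵢ−1)/(1+ψ₂(Kᵢ−1)) = 0.
Check two-phase: ΣzᵢKᵢ = 1.667 > 1 and Σzᵢ/Kᵢ = 1.697 > 1, so g(0) = 0.667 > 0 and g(1) = -0.697 < 0.
Iterate (Newton) starting at ψ₂ = 0.5:
  ψ₂ = 0.500: g = -0.2690, g' = -0.822 → ψ₂ = 0.173
  ψ₂ = 0.173: g = 0.1037, g' = -1.827 → ψ₂ = 0.229
  ψ₂ = 0.229: g = 0.0117, g' = -1.445 → ψ₂ = 0.238
Converged at ψ₂ = 0.238.
  1: x = 0.088, y = 0.562
  2: x = 0.912, y = 0.438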